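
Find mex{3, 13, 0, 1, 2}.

4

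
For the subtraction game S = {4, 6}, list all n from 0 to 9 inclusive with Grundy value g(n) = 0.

0, 1, 2, 3

Compute g(0), g(1), … for moves {4, 6}:
g(0) = mex{} = 0
g(1) = mex{} = 0
g(2) = mex{} = 0
g(3) = mex{} = 0
g(4) = mex{0} = 1
g(5) = mex{0} = 1
g(6) = mex{0} = 1
g(7) = mex{0} = 1
g(8) = mex{0,1} = 2
g(9) = mex{0,1} = 2
The P-positions (g = 0) in 0..9 are 0, 1, 2, 3.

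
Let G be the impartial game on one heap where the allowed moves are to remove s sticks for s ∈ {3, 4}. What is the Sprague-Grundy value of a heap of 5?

1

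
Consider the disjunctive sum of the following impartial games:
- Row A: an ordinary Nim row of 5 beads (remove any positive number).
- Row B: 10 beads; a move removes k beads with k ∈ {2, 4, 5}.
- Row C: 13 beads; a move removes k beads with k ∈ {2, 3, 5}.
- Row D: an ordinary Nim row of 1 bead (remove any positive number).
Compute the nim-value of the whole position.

6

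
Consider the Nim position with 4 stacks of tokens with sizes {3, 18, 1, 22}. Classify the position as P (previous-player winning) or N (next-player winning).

Write each in binary and XOR column by column:
  00011  (3)
  10010  (18)
  00001  (1)
  10110  (22)
  -----
  00110  (6)
The nim-sum is 6 ≠ 0, so this is an N-position: the player to move can win.

N-position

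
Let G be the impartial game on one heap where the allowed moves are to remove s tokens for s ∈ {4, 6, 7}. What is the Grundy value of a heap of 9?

Grundy values for subtraction set {4, 6, 7}:
k:     0  1  2  3  4  5  6  7  8  9
g(k):  0  0  0  0  1  1  1  1  2  2
So g(9) = 2.

2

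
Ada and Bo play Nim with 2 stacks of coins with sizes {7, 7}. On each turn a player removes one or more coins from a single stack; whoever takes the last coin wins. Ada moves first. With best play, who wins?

Compute the nim-sum pairwise:
7 XOR 7 = 0
The nim-sum is 0, so this is a P-position: the player to move is in a losing position under optimal play; Ada is about to move from it and so loses — Bo wins.

Bo wins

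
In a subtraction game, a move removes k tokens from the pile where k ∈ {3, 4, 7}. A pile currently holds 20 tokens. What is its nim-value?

Grundy values for subtraction set {3, 4, 7}:
k:     0  1  2  3  4  5  6  7  8  9 10 11 12 13 14 15 16 17 18 19 20
g(k):  0  0  0  1  1  1  2  2  2  3  0  0  0  1  1  1  2  2  2  3  0
So g(20) = 0.

0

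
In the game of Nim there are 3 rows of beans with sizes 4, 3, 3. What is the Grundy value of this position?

4

Compute the nim-sum pairwise:
4 XOR 3 = 7
7 XOR 3 = 4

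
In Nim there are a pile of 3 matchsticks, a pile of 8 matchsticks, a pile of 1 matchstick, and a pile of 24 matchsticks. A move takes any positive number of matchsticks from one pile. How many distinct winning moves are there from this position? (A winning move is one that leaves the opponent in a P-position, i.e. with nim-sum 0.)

Nim-sum: 3 ⊕ 8 ⊕ 1 ⊕ 24 = 18.
The overall nim-sum is X = 18. A pile of size p has a winning move iff p XOR X < p (reduce it to p XOR X).
  3: 3 XOR 18 = 17 ≥ 3 — no move.
  8: 8 XOR 18 = 26 ≥ 8 — no move.
  1: 1 XOR 18 = 19 ≥ 1 — no move.
  24: 24 XOR 18 = 10 < 24 — winning move (to 10).
That gives 1 winning move.

1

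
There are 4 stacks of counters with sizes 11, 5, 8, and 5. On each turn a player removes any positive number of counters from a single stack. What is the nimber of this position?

3

Nim-sum: 11 XOR 5 XOR 8 XOR 5 = 3.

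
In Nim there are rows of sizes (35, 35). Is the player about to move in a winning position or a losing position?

Losing position

Nim-sum: 35 ⊕ 35 = 0.
The nim-sum is 0, so this is a P-position: the player to move is in a losing position under optimal play.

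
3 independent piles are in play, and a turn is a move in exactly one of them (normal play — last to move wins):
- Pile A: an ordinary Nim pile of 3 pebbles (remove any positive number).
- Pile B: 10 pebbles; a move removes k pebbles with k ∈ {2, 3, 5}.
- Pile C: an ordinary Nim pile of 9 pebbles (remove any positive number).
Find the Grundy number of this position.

11

Pile A is a plain Nim pile of size 3, so its Grundy value is 3.
Build the Grundy sequence for pile B with g(k) = mex{g(k−s) : s ∈ {2, 3, 5}, s ≤ k}:
g(0) = mex{} = 0
g(1) = mex{} = 0
g(2) = mex{0} = 1
g(3) = mex{0} = 1
g(4) = mex{0,1} = 2
g(5) = mex{0,1} = 2
g(6) = mex{0,1,2} = 3
g(7) = mex{1,2} = 0
g(8) = mex{1,2,3} = 0
g(9) = mex{0,2,3} = 1
g(10) = mex{0,2} = 1
So g(10) = 1.
Pile C is a plain Nim pile of size 9, so its Grundy value is 9.
By the Sprague-Grundy theorem, the Grundy value of a sum of independent games is the XOR of the component values.
Combined value = 3 XOR 1 XOR 9 = 11.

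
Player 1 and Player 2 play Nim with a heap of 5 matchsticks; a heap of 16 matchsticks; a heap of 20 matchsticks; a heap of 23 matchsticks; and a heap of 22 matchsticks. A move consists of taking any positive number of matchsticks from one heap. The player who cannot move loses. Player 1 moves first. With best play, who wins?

Write each in binary and XOR column by column:
  00101  (5)
  10000  (16)
  10100  (20)
  10111  (23)
  10110  (22)
  -----
  00000  (0)
The nim-sum is 0, so this is a P-position: the player to move is in a losing position under optimal play; Player 1 is about to move from it and so loses — Player 2 wins.

Player 2 wins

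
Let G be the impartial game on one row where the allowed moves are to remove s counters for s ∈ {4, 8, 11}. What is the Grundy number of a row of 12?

3

Build the Grundy sequence with g(k) = mex{g(k−s) : s ∈ {4, 8, 11}, s ≤ k}:
k:     0  1  2  3  4  5  6  7  8  9 10 11 12
g(k):  0  0  0  0  1  1  1  1  2  2  2  2  3
So g(12) = 3.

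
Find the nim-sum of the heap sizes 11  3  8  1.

Compute the nim-sum pairwise:
11 ^ 3 = 8
8 ^ 8 = 0
0 ^ 1 = 1

1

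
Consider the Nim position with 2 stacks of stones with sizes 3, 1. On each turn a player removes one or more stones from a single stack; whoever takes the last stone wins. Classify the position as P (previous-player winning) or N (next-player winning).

Bitwise XOR of the heap sizes:
  11  (3)
  01  (1)
  --
  10  (2)
The nim-sum is 2 ≠ 0, so this is an N-position: the player to move can win.

N-position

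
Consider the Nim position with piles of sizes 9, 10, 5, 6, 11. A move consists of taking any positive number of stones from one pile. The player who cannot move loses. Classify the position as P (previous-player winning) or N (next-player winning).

N-position

In binary:
  1001  (9)
  1010  (10)
  0101  (5)
  0110  (6)
  1011  (11)
  ----
  1011  (11)
The nim-sum is 11 ≠ 0, so this is an N-position: the player to move can win.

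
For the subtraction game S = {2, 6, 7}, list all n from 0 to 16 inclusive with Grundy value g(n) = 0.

0, 1, 4, 5, 9, 13, 14

Grundy values for subtraction set {2, 6, 7}:
k:     0  1  2  3  4  5  6  7  8  9 10 11 12 13 14 15 16
g(k):  0  0  1  1  0  0  1  1  2  0  3  1  2  0  0  1  1
The P-positions (g = 0) in 0..16 are 0, 1, 4, 5, 9, 13, 14.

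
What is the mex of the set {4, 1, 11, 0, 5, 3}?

2

The values 0, 1 are all present; 2 is the first non-negative integer missing from the set.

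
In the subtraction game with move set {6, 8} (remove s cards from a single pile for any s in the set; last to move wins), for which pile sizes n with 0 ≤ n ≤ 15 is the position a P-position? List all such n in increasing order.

Compute g(0), g(1), … for moves {6, 8}:
k:     0  1  2  3  4  5  6  7  8  9 10 11 12 13 14 15
g(k):  0  0  0  0  0  0  1  1  1  1  1  1  2  2  0  0
The P-positions (g = 0) in 0..15 are 0, 1, 2, 3, 4, 5, 14, 15.

0, 1, 2, 3, 4, 5, 14, 15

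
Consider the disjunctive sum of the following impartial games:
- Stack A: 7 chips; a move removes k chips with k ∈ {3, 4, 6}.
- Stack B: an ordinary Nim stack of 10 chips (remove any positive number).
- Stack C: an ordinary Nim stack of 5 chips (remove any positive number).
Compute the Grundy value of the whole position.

For stack A, compute g(0), g(1), … with moves {3, 4, 6}:
g(0) = mex{} = 0
g(1) = mex{} = 0
g(2) = mex{} = 0
g(3) = mex{0} = 1
g(4) = mex{0} = 1
g(5) = mex{0} = 1
g(6) = mex{0,1} = 2
g(7) = mex{0,1} = 2
So g(7) = 2.
Stack B is a plain Nim stack of size 10, so its Grundy value is 10.
Stack C is a plain Nim stack of size 5, so its Grundy value is 5.
By the Sprague-Grundy theorem, the Grundy value of a sum of independent games is the XOR of the component values.
Combined value = 2 XOR 10 XOR 5 = 13.

13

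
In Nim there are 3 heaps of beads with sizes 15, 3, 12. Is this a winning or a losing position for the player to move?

Losing position

Nim-sum: 15 ^ 3 ^ 12 = 0.
The nim-sum is 0, so this is a P-position: the player to move is in a losing position under optimal play.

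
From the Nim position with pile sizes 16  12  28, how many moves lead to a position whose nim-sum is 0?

0

Nim-sum: 16 XOR 12 XOR 28 = 0.
The nim-sum is already 0, so every move leaves a nonzero nim-sum — there are no winning moves.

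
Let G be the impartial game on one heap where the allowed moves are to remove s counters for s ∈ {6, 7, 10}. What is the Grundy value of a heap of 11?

1

Grundy values for subtraction set {6, 7, 10}:
g(0) = mex{} = 0
g(1) = mex{} = 0
g(2) = mex{} = 0
g(3) = mex{} = 0
g(4) = mex{} = 0
g(5) = mex{} = 0
g(6) = mex{0} = 1
g(7) = mex{0} = 1
g(8) = mex{0} = 1
g(9) = mex{0} = 1
g(10) = mex{0} = 1
g(11) = mex{0} = 1
So g(11) = 1.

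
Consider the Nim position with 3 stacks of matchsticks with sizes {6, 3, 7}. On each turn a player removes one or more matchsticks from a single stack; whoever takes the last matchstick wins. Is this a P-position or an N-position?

Compute the nim-sum pairwise:
6 ^ 3 = 5
5 ^ 7 = 2
The nim-sum is 2 ≠ 0, so this is an N-position: the player to move can win.

N-position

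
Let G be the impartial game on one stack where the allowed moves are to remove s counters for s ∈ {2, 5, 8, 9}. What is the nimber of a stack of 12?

2

Compute g(0), g(1), … for moves {2, 5, 8, 9}:
g(0) = mex{} = 0
g(1) = mex{} = 0
g(2) = mex{0} = 1
g(3) = mex{0} = 1
g(4) = mex{1} = 0
g(5) = mex{0,1} = 2
g(6) = mex{0} = 1
g(7) = mex{1,2} = 0
g(8) = mex{0,1} = 2
g(9) = mex{0} = 1
g(10) = mex{0,1,2} = 3
g(11) = mex{1} = 0
g(12) = mex{0,1,3} = 2
So g(12) = 2.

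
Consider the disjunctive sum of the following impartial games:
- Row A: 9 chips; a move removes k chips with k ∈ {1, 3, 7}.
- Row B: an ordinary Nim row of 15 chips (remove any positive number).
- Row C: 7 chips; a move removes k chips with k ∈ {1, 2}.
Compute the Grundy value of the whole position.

15

For row A, compute g(0), g(1), … with moves {1, 3, 7}:
k:     0  1  2  3  4  5  6  7  8  9
g(k):  0  1  0  1  0  1  0  1  0  1
So g(9) = 1.
Row B is a plain Nim row of size 15, so its Grundy value is 15.
Build the Grundy sequence for row C with g(k) = mex{g(k−s) : s ∈ {1, 2}, s ≤ k}:
k:     0  1  2  3  4  5  6  7
g(k):  0  1  2  0  1  2  0  1
So g(7) = 1.
By the Sprague-Grundy theorem, the Grundy value of a sum of independent games is the XOR of the component values.
Combined value = 1 XOR 15 XOR 1 = 15.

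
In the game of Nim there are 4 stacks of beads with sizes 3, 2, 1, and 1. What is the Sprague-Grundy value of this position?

Bitwise XOR of the heap sizes:
  11  (3)
  10  (2)
  01  (1)
  01  (1)
  --
  01  (1)

1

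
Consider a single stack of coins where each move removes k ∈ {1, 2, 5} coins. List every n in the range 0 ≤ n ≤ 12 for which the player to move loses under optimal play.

0, 3, 6, 9, 12

Compute g(0), g(1), … for moves {1, 2, 5}:
g(0) = mex{} = 0
g(1) = mex{0} = 1
g(2) = mex{0,1} = 2
g(3) = mex{1,2} = 0
g(4) = mex{0,2} = 1
g(5) = mex{0,1} = 2
g(6) = mex{1,2} = 0
g(7) = mex{0,2} = 1
g(8) = mex{0,1} = 2
g(9) = mex{1,2} = 0
g(10) = mex{0,2} = 1
g(11) = mex{0,1} = 2
g(12) = mex{1,2} = 0
The P-positions (g = 0) in 0..12 are 0, 3, 6, 9, 12.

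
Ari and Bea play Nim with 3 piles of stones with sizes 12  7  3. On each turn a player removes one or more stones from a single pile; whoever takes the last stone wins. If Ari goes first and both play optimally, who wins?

Ari wins

Bitwise XOR of the heap sizes:
  1100  (12)
  0111  (7)
  0011  (3)
  ----
  1000  (8)
The nim-sum is 8 ≠ 0, so this is an N-position: the player to move can win; Ari has a winning move.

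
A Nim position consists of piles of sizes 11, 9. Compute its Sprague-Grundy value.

2

Nim-sum: 11 XOR 9 = 2.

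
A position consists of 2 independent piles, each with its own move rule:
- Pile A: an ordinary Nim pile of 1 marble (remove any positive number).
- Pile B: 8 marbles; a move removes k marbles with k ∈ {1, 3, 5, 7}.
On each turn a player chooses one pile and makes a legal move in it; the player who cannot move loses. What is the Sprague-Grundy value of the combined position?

1

Pile A is a plain Nim pile of size 1, so its Grundy value is 1.
Build the Grundy sequence for pile B with g(k) = mex{g(k−s) : s ∈ {1, 3, 5, 7}, s ≤ k}:
g(0) = mex{} = 0
g(1) = mex{0} = 1
g(2) = mex{1} = 0
g(3) = mex{0} = 1
g(4) = mex{1} = 0
g(5) = mex{0} = 1
g(6) = mex{1} = 0
g(7) = mex{0} = 1
g(8) = mex{1} = 0
So g(8) = 0.
By the Sprague-Grundy theorem, the Grundy value of a sum of independent games is the XOR of the component values.
Combined value = 1 XOR 0 = 1.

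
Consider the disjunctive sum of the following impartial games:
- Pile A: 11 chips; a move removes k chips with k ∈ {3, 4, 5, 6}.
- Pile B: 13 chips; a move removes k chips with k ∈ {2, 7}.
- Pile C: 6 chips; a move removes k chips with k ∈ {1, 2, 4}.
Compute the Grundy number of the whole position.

0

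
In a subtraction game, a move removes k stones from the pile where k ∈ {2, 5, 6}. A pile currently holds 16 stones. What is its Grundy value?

Compute g(0), g(1), … for moves {2, 5, 6}:
k:     0  1  2  3  4  5  6  7  8  9 10 11 12 13 14 15 16
g(k):  0  0  1  1  0  2  1  3  0  2  1  0  0  1  1  0  2
So g(16) = 2.

2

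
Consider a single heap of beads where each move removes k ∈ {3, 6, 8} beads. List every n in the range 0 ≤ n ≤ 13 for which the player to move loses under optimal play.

0, 1, 2, 11, 12, 13

Build the Grundy sequence with g(k) = mex{g(k−s) : s ∈ {3, 6, 8}, s ≤ k}:
g(0) = mex{} = 0
g(1) = mex{} = 0
g(2) = mex{} = 0
g(3) = mex{0} = 1
g(4) = mex{0} = 1
g(5) = mex{0} = 1
g(6) = mex{0,1} = 2
g(7) = mex{0,1} = 2
g(8) = mex{0,1} = 2
g(9) = mex{0,1,2} = 3
g(10) = mex{0,1,2} = 3
g(11) = mex{1,2} = 0
g(12) = mex{1,2,3} = 0
g(13) = mex{1,2,3} = 0
The P-positions (g = 0) in 0..13 are 0, 1, 2, 11, 12, 13.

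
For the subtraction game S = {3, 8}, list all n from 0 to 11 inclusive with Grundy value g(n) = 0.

0, 1, 2, 6, 7, 11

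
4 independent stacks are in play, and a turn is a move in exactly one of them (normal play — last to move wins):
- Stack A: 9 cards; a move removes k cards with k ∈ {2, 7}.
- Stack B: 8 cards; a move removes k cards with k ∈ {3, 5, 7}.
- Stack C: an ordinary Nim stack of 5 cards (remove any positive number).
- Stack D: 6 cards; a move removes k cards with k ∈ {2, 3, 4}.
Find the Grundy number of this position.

Grundy values for stack A (subtraction set {2, 7}):
k:     0  1  2  3  4  5  6  7  8  9
g(k):  0  0  1  1  0  0  1  1  2  0
So g(9) = 0.
For stack B, compute g(0), g(1), … with moves {3, 5, 7}:
k:     0  1  2  3  4  5  6  7  8
g(k):  0  0  0  1  1  1  2  2  2
So g(8) = 2.
Stack C is a plain Nim stack of size 5, so its Grundy value is 5.
Build the Grundy sequence for stack D with g(k) = mex{g(k−s) : s ∈ {2, 3, 4}, s ≤ k}:
k:     0  1  2  3  4  5  6
g(k):  0  0  1  1  2  2  0
So g(6) = 0.
By the Sprague-Grundy theorem, the Grundy value of a sum of independent games is the XOR of the component values.
Combined value = 0 XOR 2 XOR 5 XOR 0 = 7.

7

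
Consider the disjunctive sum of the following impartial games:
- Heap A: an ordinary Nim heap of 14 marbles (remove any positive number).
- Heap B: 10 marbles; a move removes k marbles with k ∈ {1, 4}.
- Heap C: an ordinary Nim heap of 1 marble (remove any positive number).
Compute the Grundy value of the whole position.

15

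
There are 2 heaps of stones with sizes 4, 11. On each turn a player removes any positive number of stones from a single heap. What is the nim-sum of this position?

15

Write each in binary and XOR column by column:
  0100  (4)
  1011  (11)
  ----
  1111  (15)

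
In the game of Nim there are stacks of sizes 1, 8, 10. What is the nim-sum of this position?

Nim-sum: 1 ^ 8 ^ 10 = 3.

3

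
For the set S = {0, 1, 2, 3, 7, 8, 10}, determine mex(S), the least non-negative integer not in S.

4

The values 0, 1, 2, 3 are all present; 4 is the first non-negative integer missing from the set.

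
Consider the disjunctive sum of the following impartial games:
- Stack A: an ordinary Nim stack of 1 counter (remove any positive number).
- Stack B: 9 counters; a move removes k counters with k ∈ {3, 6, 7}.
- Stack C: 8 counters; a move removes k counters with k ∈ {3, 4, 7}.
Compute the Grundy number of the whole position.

Stack A is a plain Nim stack of size 1, so its Grundy value is 1.
For stack B, compute g(0), g(1), … with moves {3, 6, 7}:
k:     0  1  2  3  4  5  6  7  8  9
g(k):  0  0  0  1  1  1  2  2  2  3
So g(9) = 3.
Grundy values for stack C (subtraction set {3, 4, 7}):
k:     0  1  2  3  4  5  6  7  8
g(k):  0  0  0  1  1  1  2  2  2
So g(8) = 2.
By the Sprague-Grundy theorem, the Grundy value of a sum of independent games is the XOR of the component values.
Combined value = 1 ⊕ 3 ⊕ 2 = 0.

0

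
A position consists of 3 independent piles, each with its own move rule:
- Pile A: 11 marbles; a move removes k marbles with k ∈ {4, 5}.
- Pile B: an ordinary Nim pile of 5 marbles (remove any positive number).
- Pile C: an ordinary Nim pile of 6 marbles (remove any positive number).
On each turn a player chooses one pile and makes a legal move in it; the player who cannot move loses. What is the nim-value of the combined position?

3

For pile A, compute g(0), g(1), … with moves {4, 5}:
g(0) = mex{} = 0
g(1) = mex{} = 0
g(2) = mex{} = 0
g(3) = mex{} = 0
g(4) = mex{0} = 1
g(5) = mex{0} = 1
g(6) = mex{0} = 1
g(7) = mex{0} = 1
g(8) = mex{0,1} = 2
g(9) = mex{1} = 0
g(10) = mex{1} = 0
g(11) = mex{1} = 0
So g(11) = 0.
Pile B is a plain Nim pile of size 5, so its Grundy value is 5.
Pile C is a plain Nim pile of size 6, so its Grundy value is 6.
The value of a disjunctive sum is the nim-sum of the parts.
Combined value = 0 XOR 5 XOR 6 = 3.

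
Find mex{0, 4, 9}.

0 is in the set but 1 is not, so the mex is 1.

1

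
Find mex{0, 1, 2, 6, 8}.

The values 0, 1, 2 are all present; 3 is the first non-negative integer missing from the set.

3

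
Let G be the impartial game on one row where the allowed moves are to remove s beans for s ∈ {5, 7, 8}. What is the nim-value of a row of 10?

2

Build the Grundy sequence with g(k) = mex{g(k−s) : s ∈ {5, 7, 8}, s ≤ k}:
k:     0  1  2  3  4  5  6  7  8  9 10
g(k):  0  0  0  0  0  1  1  1  1  1  2
So g(10) = 2.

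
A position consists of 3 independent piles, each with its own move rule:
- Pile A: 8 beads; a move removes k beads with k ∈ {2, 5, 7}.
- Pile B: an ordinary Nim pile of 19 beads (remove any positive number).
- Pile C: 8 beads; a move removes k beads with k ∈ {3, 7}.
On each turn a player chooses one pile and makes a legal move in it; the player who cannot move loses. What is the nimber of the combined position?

19

For pile A, compute g(0), g(1), … with moves {2, 5, 7}:
k:     0  1  2  3  4  5  6  7  8
g(k):  0  0  1  1  0  2  1  3  2
So g(8) = 2.
Pile B is a plain Nim pile of size 19, so its Grundy value is 19.
Grundy values for pile C (subtraction set {3, 7}):
g(0) = mex{} = 0
g(1) = mex{} = 0
g(2) = mex{} = 0
g(3) = mex{0} = 1
g(4) = mex{0} = 1
g(5) = mex{0} = 1
g(6) = mex{1} = 0
g(7) = mex{0,1} = 2
g(8) = mex{0,1} = 2
So g(8) = 2.
By the Sprague-Grundy theorem, the Grundy value of a sum of independent games is the XOR of the component values.
Combined value = 2 ⊕ 19 ⊕ 2 = 19.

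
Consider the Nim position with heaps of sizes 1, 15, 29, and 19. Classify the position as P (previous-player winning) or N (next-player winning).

P-position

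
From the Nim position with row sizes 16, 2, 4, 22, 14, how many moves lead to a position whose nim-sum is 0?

1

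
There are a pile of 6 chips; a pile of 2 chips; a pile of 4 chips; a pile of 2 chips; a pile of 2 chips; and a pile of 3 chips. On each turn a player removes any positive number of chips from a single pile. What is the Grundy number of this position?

3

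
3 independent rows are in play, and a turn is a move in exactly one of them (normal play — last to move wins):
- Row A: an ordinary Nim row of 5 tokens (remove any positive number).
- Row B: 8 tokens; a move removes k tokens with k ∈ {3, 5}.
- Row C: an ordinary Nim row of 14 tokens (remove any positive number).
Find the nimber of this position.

Row A is a plain Nim row of size 5, so its Grundy value is 5.
Build the Grundy sequence for row B with g(k) = mex{g(k−s) : s ∈ {3, 5}, s ≤ k}:
k:     0  1  2  3  4  5  6  7  8
g(k):  0  0  0  1  1  1  2  2  0
So g(8) = 0.
Row C is a plain Nim row of size 14, so its Grundy value is 14.
The value of a disjunctive sum is the nim-sum of the parts.
Combined value = 5 ⊕ 0 ⊕ 14 = 11.

11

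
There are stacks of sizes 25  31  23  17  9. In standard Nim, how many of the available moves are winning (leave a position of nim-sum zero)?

Nim-sum: 25 XOR 31 XOR 23 XOR 17 XOR 9 = 9.
The overall nim-sum is X = 9. A stack of size p has a winning move iff p XOR X < p (reduce it to p XOR X).
  25: 25 XOR 9 = 16 < 25 — winning move (to 16).
  31: 31 XOR 9 = 22 < 31 — winning move (to 22).
  23: 23 XOR 9 = 30 ≥ 23 — no move.
  17: 17 XOR 9 = 24 ≥ 17 — no move.
  9: 9 XOR 9 = 0 < 9 — winning move (to 0).
That gives 3 winning moves.

3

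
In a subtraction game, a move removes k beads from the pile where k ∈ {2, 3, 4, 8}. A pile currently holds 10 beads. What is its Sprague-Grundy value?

Grundy values for subtraction set {2, 3, 4, 8}:
k:     0  1  2  3  4  5  6  7  8  9 10
g(k):  0  0  1  1  2  2  0  0  1  1  2
So g(10) = 2.

2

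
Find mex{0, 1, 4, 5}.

2

The values 0, 1 are all present; 2 is the first non-negative integer missing from the set.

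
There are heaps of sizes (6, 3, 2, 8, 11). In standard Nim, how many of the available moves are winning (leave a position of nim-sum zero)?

1

Nim-sum: 6 ⊕ 3 ⊕ 2 ⊕ 8 ⊕ 11 = 4.
The overall nim-sum is X = 4. A heap of size p has a winning move iff p XOR X < p (reduce it to p XOR X).
  6: 6 XOR 4 = 2 < 6 — winning move (to 2).
  3: 3 XOR 4 = 7 ≥ 3 — no move.
  2: 2 XOR 4 = 6 ≥ 2 — no move.
  8: 8 XOR 4 = 12 ≥ 8 — no move.
  11: 11 XOR 4 = 15 ≥ 11 — no move.
That gives 1 winning move.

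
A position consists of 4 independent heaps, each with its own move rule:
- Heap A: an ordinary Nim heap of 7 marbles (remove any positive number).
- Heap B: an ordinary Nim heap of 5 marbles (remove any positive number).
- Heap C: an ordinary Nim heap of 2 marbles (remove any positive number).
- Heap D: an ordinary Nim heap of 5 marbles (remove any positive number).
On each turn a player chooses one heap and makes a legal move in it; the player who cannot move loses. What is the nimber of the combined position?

Heap A is a plain Nim heap of size 7, so its Grundy value is 7.
Heap B is a plain Nim heap of size 5, so its Grundy value is 5.
Heap C is a plain Nim heap of size 2, so its Grundy value is 2.
Heap D is a plain Nim heap of size 5, so its Grundy value is 5.
By the Sprague-Grundy theorem, the Grundy value of a sum of independent games is the XOR of the component values.
Combined value = 7 XOR 5 XOR 2 XOR 5 = 5.

5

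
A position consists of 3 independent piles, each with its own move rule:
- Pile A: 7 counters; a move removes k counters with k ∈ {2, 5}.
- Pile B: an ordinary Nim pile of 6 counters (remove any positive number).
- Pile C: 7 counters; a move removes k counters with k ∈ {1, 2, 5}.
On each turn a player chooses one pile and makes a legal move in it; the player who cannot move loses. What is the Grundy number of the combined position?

7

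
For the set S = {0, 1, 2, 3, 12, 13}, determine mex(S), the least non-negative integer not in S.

4

The values 0, 1, 2, 3 are all present; 4 is the first non-negative integer missing from the set.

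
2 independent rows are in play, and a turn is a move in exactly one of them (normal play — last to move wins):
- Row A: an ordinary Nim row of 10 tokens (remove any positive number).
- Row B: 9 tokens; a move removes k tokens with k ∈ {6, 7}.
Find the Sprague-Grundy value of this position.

11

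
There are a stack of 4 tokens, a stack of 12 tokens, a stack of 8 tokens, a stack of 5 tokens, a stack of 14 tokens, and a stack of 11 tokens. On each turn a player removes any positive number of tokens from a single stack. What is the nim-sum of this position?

Nim-sum: 4 XOR 12 XOR 8 XOR 5 XOR 14 XOR 11 = 0.

0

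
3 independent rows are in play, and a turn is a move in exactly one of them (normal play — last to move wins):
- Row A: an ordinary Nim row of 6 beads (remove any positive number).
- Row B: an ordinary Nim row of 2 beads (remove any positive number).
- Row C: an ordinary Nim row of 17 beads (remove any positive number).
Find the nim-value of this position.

21

Row A is a plain Nim row of size 6, so its Grundy value is 6.
Row B is a plain Nim row of size 2, so its Grundy value is 2.
Row C is a plain Nim row of size 17, so its Grundy value is 17.
The value of a disjunctive sum is the nim-sum of the parts.
Combined value = 6 ⊕ 2 ⊕ 17 = 21.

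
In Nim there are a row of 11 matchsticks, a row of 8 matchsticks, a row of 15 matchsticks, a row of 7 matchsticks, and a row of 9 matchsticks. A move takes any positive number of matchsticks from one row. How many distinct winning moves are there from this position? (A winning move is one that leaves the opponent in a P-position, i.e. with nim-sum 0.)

Compute the nim-sum pairwise:
11 XOR 8 = 3
3 XOR 15 = 12
12 XOR 7 = 11
11 XOR 9 = 2
The overall nim-sum is X = 2. A row of size p has a winning move iff p XOR X < p (reduce it to p XOR X).
  11: 11 XOR 2 = 9 < 11 — winning move (to 9).
  8: 8 XOR 2 = 10 ≥ 8 — no move.
  15: 15 XOR 2 = 13 < 15 — winning move (to 13).
  7: 7 XOR 2 = 5 < 7 — winning move (to 5).
  9: 9 XOR 2 = 11 ≥ 9 — no move.
That gives 3 winning moves.

3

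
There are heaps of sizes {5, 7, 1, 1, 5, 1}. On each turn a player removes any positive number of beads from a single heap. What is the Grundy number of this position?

Bitwise XOR of the heap sizes:
  101  (5)
  111  (7)
  001  (1)
  001  (1)
  101  (5)
  001  (1)
  ---
  110  (6)

6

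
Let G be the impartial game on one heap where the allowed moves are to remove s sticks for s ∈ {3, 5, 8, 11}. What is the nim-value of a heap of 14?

0

Build the Grundy sequence with g(k) = mex{g(k−s) : s ∈ {3, 5, 8, 11}, s ≤ k}:
g(0) = mex{} = 0
g(1) = mex{} = 0
g(2) = mex{} = 0
g(3) = mex{0} = 1
g(4) = mex{0} = 1
g(5) = mex{0} = 1
g(6) = mex{0,1} = 2
g(7) = mex{0,1} = 2
g(8) = mex{0,1} = 2
g(9) = mex{0,1,2} = 3
g(10) = mex{0,1,2} = 3
g(11) = mex{0,1,2} = 3
g(12) = mex{0,1,2,3} = 4
g(13) = mex{0,1,2,3} = 4
g(14) = mex{1,2,3} = 0
So g(14) = 0.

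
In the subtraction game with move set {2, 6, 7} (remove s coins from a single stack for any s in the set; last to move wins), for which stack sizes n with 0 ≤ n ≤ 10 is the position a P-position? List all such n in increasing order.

Grundy values for subtraction set {2, 6, 7}:
g(0) = mex{} = 0
g(1) = mex{} = 0
g(2) = mex{0} = 1
g(3) = mex{0} = 1
g(4) = mex{1} = 0
g(5) = mex{1} = 0
g(6) = mex{0} = 1
g(7) = mex{0} = 1
g(8) = mex{0,1} = 2
g(9) = mex{1} = 0
g(10) = mex{0,1,2} = 3
The P-positions (g = 0) in 0..10 are 0, 1, 4, 5, 9.

0, 1, 4, 5, 9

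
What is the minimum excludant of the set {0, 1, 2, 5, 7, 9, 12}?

3

The values 0, 1, 2 are all present; 3 is the first non-negative integer missing from the set.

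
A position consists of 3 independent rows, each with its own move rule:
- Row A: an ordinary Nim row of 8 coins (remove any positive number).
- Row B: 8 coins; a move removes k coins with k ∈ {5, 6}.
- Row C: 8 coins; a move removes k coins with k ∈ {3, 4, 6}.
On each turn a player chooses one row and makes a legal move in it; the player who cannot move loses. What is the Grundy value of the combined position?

11

Row A is a plain Nim row of size 8, so its Grundy value is 8.
For row B, compute g(0), g(1), … with moves {5, 6}:
g(0) = mex{} = 0
g(1) = mex{} = 0
g(2) = mex{} = 0
g(3) = mex{} = 0
g(4) = mex{} = 0
g(5) = mex{0} = 1
g(6) = mex{0} = 1
g(7) = mex{0} = 1
g(8) = mex{0} = 1
So g(8) = 1.
For row C, compute g(0), g(1), … with moves {3, 4, 6}:
k:     0  1  2  3  4  5  6  7  8
g(k):  0  0  0  1  1  1  2  2  2
So g(8) = 2.
By the Sprague-Grundy theorem, the Grundy value of a sum of independent games is the XOR of the component values.
Combined value = 8 ⊕ 1 ⊕ 2 = 11.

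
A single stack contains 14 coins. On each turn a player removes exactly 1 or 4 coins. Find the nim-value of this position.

2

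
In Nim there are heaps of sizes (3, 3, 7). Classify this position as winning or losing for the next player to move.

Compute the nim-sum pairwise:
3 XOR 3 = 0
0 XOR 7 = 7
The nim-sum is 7 ≠ 0, so this is an N-position: the player to move can win.

Winning position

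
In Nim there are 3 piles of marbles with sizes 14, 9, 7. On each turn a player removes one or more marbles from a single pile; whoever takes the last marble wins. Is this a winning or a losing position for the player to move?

Losing position

Bitwise XOR of the heap sizes:
  1110  (14)
  1001  (9)
  0111  (7)
  ----
  0000  (0)
The nim-sum is 0, so this is a P-position: the player to move is in a losing position under optimal play.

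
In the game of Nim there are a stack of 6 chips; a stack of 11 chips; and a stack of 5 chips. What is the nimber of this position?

Compute the nim-sum pairwise:
6 ^ 11 = 13
13 ^ 5 = 8

8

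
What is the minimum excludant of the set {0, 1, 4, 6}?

2

The values 0, 1 are all present; 2 is the first non-negative integer missing from the set.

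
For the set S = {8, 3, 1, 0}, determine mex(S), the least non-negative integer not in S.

2

The values 0, 1 are all present; 2 is the first non-negative integer missing from the set.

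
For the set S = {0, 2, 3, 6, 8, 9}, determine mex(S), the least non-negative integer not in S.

0 is in the set but 1 is not, so the mex is 1.

1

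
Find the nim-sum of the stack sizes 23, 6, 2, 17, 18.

In binary:
  10111  (23)
  00110  (6)
  00010  (2)
  10001  (17)
  10010  (18)
  -----
  10000  (16)

16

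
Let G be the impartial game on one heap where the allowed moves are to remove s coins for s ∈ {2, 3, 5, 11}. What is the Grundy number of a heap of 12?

2

Grundy values for subtraction set {2, 3, 5, 11}:
g(0) = mex{} = 0
g(1) = mex{} = 0
g(2) = mex{0} = 1
g(3) = mex{0} = 1
g(4) = mex{0,1} = 2
g(5) = mex{0,1} = 2
g(6) = mex{0,1,2} = 3
g(7) = mex{1,2} = 0
g(8) = mex{1,2,3} = 0
g(9) = mex{0,2,3} = 1
g(10) = mex{0,2} = 1
g(11) = mex{0,1,3} = 2
g(12) = mex{0,1} = 2
So g(12) = 2.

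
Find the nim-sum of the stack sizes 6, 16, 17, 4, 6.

Compute the nim-sum pairwise:
6 XOR 16 = 22
22 XOR 17 = 7
7 XOR 4 = 3
3 XOR 6 = 5

5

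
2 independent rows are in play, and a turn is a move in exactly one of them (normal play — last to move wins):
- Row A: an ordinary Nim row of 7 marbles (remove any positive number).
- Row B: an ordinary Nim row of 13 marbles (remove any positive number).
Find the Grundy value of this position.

10

Row A is a plain Nim row of size 7, so its Grundy value is 7.
Row B is a plain Nim row of size 13, so its Grundy value is 13.
The value of a disjunctive sum is the nim-sum of the parts.
Combined value = 7 XOR 13 = 10.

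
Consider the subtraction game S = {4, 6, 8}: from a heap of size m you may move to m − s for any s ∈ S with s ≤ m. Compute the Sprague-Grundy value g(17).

1

Build the Grundy sequence with g(k) = mex{g(k−s) : s ∈ {4, 6, 8}, s ≤ k}:
k:     0  1  2  3  4  5  6  7  8  9 10 11 12 13 14 15 16 17
g(k):  0  0  0  0  1  1  1  1  2  2  2  2  0  0  0  0  1  1
So g(17) = 1.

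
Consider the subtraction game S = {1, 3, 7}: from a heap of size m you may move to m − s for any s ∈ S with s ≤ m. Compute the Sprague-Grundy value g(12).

0

Build the Grundy sequence with g(k) = mex{g(k−s) : s ∈ {1, 3, 7}, s ≤ k}:
g(0) = mex{} = 0
g(1) = mex{0} = 1
g(2) = mex{1} = 0
g(3) = mex{0} = 1
g(4) = mex{1} = 0
g(5) = mex{0} = 1
g(6) = mex{1} = 0
g(7) = mex{0} = 1
g(8) = mex{1} = 0
g(9) = mex{0} = 1
g(10) = mex{1} = 0
g(11) = mex{0} = 1
g(12) = mex{1} = 0
So g(12) = 0.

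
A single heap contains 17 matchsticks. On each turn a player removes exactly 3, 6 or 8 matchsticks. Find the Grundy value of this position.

Build the Grundy sequence with g(k) = mex{g(k−s) : s ∈ {3, 6, 8}, s ≤ k}:
k:     0  1  2  3  4  5  6  7  8  9 10 11 12 13 14 15 16 17
g(k):  0  0  0  1  1  1  2  2  2  3  3  0  0  0  1  1  1  2
So g(17) = 2.

2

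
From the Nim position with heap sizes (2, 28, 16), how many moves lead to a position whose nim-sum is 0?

Nim-sum: 2 XOR 28 XOR 16 = 14.
The overall nim-sum is X = 14. A heap of size p has a winning move iff p XOR X < p (reduce it to p XOR X).
  2: 2 XOR 14 = 12 ≥ 2 — no move.
  28: 28 XOR 14 = 18 < 28 — winning move (to 18).
  16: 16 XOR 14 = 30 ≥ 16 — no move.
That gives 1 winning move.

1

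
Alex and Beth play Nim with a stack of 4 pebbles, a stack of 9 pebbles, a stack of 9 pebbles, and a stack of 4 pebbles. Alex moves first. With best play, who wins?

Beth wins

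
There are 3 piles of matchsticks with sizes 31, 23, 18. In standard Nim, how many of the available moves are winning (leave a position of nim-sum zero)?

3

Compute the nim-sum pairwise:
31 ^ 23 = 8
8 ^ 18 = 26
The overall nim-sum is X = 26. A pile of size p has a winning move iff p XOR X < p (reduce it to p XOR X).
  31: 31 XOR 26 = 5 < 31 — winning move (to 5).
  23: 23 XOR 26 = 13 < 23 — winning move (to 13).
  18: 18 XOR 26 = 8 < 18 — winning move (to 8).
That gives 3 winning moves.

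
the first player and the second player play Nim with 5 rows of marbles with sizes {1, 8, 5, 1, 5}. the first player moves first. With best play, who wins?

the first player wins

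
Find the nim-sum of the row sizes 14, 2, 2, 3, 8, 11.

14

Bitwise XOR of the heap sizes:
  1110  (14)
  0010  (2)
  0010  (2)
  0011  (3)
  1000  (8)
  1011  (11)
  ----
  1110  (14)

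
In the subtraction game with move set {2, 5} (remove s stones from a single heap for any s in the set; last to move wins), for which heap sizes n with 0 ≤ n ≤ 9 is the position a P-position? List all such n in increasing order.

Build the Grundy sequence with g(k) = mex{g(k−s) : s ∈ {2, 5}, s ≤ k}:
g(0) = mex{} = 0
g(1) = mex{} = 0
g(2) = mex{0} = 1
g(3) = mex{0} = 1
g(4) = mex{1} = 0
g(5) = mex{0,1} = 2
g(6) = mex{0} = 1
g(7) = mex{1,2} = 0
g(8) = mex{1} = 0
g(9) = mex{0} = 1
The P-positions (g = 0) in 0..9 are 0, 1, 4, 7, 8.

0, 1, 4, 7, 8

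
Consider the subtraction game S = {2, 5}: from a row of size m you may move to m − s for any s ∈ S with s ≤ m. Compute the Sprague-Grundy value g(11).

0

Build the Grundy sequence with g(k) = mex{g(k−s) : s ∈ {2, 5}, s ≤ k}:
g(0) = mex{} = 0
g(1) = mex{} = 0
g(2) = mex{0} = 1
g(3) = mex{0} = 1
g(4) = mex{1} = 0
g(5) = mex{0,1} = 2
g(6) = mex{0} = 1
g(7) = mex{1,2} = 0
g(8) = mex{1} = 0
g(9) = mex{0} = 1
g(10) = mex{0,2} = 1
g(11) = mex{1} = 0
So g(11) = 0.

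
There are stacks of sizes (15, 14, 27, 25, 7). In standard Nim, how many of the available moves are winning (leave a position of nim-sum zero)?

3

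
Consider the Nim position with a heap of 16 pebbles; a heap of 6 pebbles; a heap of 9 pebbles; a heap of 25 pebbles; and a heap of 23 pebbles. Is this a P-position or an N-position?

N-position

In binary:
  10000  (16)
  00110  (6)
  01001  (9)
  11001  (25)
  10111  (23)
  -----
  10001  (17)
The nim-sum is 17 ≠ 0, so this is an N-position: the player to move can win.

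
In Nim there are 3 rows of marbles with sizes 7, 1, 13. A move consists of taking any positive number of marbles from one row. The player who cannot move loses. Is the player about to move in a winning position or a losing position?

Bitwise XOR of the heap sizes:
  0111  (7)
  0001  (1)
  1101  (13)
  ----
  1011  (11)
The nim-sum is 11 ≠ 0, so this is an N-position: the player to move can win.

Winning position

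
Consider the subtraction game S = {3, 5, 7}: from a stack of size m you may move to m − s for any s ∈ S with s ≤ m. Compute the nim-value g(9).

3

Build the Grundy sequence with g(k) = mex{g(k−s) : s ∈ {3, 5, 7}, s ≤ k}:
k:     0  1  2  3  4  5  6  7  8  9
g(k):  0  0  0  1  1  1  2  2  2  3
So g(9) = 3.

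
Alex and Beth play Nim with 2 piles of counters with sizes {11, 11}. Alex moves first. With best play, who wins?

Beth wins

Compute the nim-sum pairwise:
11 XOR 11 = 0
The nim-sum is 0, so this is a P-position: the player to move is in a losing position under optimal play; Alex is about to move from it and so loses — Beth wins.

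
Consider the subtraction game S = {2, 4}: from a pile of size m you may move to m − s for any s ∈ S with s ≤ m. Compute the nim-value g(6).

Compute g(0), g(1), … for moves {2, 4}:
g(0) = mex{} = 0
g(1) = mex{} = 0
g(2) = mex{0} = 1
g(3) = mex{0} = 1
g(4) = mex{0,1} = 2
g(5) = mex{0,1} = 2
g(6) = mex{1,2} = 0
So g(6) = 0.

0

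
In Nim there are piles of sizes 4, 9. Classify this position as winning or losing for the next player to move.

Write each in binary and XOR column by column:
  0100  (4)
  1001  (9)
  ----
  1101  (13)
The nim-sum is 13 ≠ 0, so this is an N-position: the player to move can win.

Winning position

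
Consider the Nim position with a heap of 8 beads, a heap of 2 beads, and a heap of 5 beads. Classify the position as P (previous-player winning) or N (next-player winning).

Nim-sum: 8 ⊕ 2 ⊕ 5 = 15.
The nim-sum is 15 ≠ 0, so this is an N-position: the player to move can win.

N-position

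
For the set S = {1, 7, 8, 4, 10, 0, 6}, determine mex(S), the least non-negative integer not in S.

2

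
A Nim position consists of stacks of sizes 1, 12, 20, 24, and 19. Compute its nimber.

18

In binary:
  00001  (1)
  01100  (12)
  10100  (20)
  11000  (24)
  10011  (19)
  -----
  10010  (18)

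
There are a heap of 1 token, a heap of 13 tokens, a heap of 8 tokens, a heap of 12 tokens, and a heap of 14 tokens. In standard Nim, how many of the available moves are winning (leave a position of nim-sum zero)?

In binary:
  0001  (1)
  1101  (13)
  1000  (8)
  1100  (12)
  1110  (14)
  ----
  0110  (6)
The overall nim-sum is X = 6. A heap of size p has a winning move iff p XOR X < p (reduce it to p XOR X).
  1: 1 XOR 6 = 7 ≥ 1 — no move.
  13: 13 XOR 6 = 11 < 13 — winning move (to 11).
  8: 8 XOR 6 = 14 ≥ 8 — no move.
  12: 12 XOR 6 = 10 < 12 — winning move (to 10).
  14: 14 XOR 6 = 8 < 14 — winning move (to 8).
That gives 3 winning moves.

3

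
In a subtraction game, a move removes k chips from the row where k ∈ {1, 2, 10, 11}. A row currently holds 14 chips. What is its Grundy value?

2

Grundy values for subtraction set {1, 2, 10, 11}:
g(0) = mex{} = 0
g(1) = mex{0} = 1
g(2) = mex{0,1} = 2
g(3) = mex{1,2} = 0
g(4) = mex{0,2} = 1
g(5) = mex{0,1} = 2
g(6) = mex{1,2} = 0
g(7) = mex{0,2} = 1
g(8) = mex{0,1} = 2
g(9) = mex{1,2} = 0
g(10) = mex{0,2} = 1
g(11) = mex{0,1} = 2
g(12) = mex{1,2} = 0
g(13) = mex{0,2} = 1
g(14) = mex{0,1} = 2
So g(14) = 2.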